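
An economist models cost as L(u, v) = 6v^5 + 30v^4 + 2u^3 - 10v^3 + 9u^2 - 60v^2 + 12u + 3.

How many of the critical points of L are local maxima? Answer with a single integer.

2

L separates as a function of u plus a function of v, so ∇L=0 decouples.
∂L/∂u = 6(u + 1)(u + 2) = 0 at u ∈ {-2, -1}; ∂L/∂v = 30v(v - 1)(v + 1)(v + 4) = 0 at v ∈ {-4, -1, 0, 1}.
The Hessian is diagonal: diag(L_uu, L_vv). Second derivatives: L_uu(-2)=-6, L_uu(-1)=6; L_vv(-4)=-1800, L_vv(-1)=180, L_vv(0)=-120, L_vv(1)=300.
Local maxima occur where both diagonal entries negative: (-2, -4), (-2, 0). Count: 2.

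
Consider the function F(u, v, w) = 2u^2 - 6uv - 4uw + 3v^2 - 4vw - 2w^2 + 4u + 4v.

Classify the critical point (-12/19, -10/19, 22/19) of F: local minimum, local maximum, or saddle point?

The Hessian is constant: H = [[4, -6, -4], [-6, 6, -4], [-4, -4, -4]].
Leading principal minors: Δ₁ = 4, Δ₂ = -12, Δ₃ = -304.
The minors fit neither the all-positive nor the alternating-sign pattern, so H is indefinite: a saddle point.

saddle point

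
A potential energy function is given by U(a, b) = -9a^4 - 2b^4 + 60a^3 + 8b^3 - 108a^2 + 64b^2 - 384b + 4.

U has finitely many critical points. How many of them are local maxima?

4

U separates as a function of a plus a function of b, so ∇U=0 decouples.
∂U/∂a = -36a(a - 3)(a - 2) = 0 at a ∈ {0, 2, 3}; ∂U/∂b = -8(b - 4)(b - 3)(b + 4) = 0 at b ∈ {-4, 3, 4}.
The Hessian is diagonal: diag(U_aa, U_bb). Second derivatives: U_aa(0)=-216, U_aa(2)=72, U_aa(3)=-108; U_bb(-4)=-448, U_bb(3)=56, U_bb(4)=-64.
Local maxima occur where both diagonal entries negative: (0, -4), (0, 4), (3, -4), (3, 4). Count: 4.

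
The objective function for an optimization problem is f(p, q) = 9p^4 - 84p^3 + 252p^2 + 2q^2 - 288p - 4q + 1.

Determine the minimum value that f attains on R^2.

f(p,q) separates as A(p) + B(q) + 1, so its minimum is min A + min B + 1.
A'(p) = 36(p - 4)(p - 2)(p - 1) vanishes at p ∈ {1, 2, 4}; B'(q) = 4q - 4 vanishes at q ∈ {1}.
Local minima of A (where A''>0): A(1)=-111, A(4)=-192. Local minima of B: B(1)=-2.
So the global minimum of f is A(4) + B(1) + 1 = -192 − 2 + 1 = -193, attained at (4, 1).

-193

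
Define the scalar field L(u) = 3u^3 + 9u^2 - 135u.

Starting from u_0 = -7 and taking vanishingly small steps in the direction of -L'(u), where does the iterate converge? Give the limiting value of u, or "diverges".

diverges

L'(u) = 9(u - 3)(u + 5), so L'(-7) = 180.
Gradient descent moves in the -L' direction, i.e. u is decreasing.
There is no critical point below u=-7, and L' keeps the same sign, so the iterate runs off to −∞.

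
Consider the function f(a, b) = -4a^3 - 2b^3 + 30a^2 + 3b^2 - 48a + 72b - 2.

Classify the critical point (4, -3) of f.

The mixed partial ∂²f/∂a∂b is 0, so the Hessian at any point is diag(f_aa, f_bb) = diag(12(-2a + 5), 6(-2b + 1)).
At (4, -3): H = diag(-36, 42).
The eigenvalues have opposite signs, so H is indefinite: a saddle point.

saddle point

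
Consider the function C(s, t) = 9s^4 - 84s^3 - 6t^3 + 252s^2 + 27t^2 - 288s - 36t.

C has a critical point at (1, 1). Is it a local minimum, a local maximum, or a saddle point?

local minimum

The mixed partial ∂²C/∂s∂t is 0, so the Hessian at any point is diag(C_ss, C_tt) = diag(36(3s^2 - 14s + 14), 18(-2t + 3)).
At (1, 1): H = diag(108, 18).
Both eigenvalues are positive, so H is positive definite: a local minimum.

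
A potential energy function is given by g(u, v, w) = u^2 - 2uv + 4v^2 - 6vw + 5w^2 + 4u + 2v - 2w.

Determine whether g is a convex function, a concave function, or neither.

convex

g is quadratic, so its Hessian is the constant matrix H = [[2, -2, 0], [-2, 8, -6], [0, -6, 10]].
Leading principal minors: 2, 12, 48.
All positive ⇒ H ≻ 0 ⇒ convex.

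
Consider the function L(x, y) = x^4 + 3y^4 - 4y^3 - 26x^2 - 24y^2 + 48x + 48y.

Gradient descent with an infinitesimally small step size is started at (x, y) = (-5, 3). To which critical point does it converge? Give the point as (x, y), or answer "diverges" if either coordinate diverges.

L is separable, so gradient descent decouples: x follows -∂L/∂x, y follows -∂L/∂y.
∂L/∂x = 4(x - 3)(x - 1)(x + 4); at x=-5 this is -192, so x increases.
∂L/∂y = 12(y - 2)(y - 1)(y + 2); at y=3 this is 120, so y decreases.
x converges to its nearest critical value -4 (a local min of the x-part); y converges to 2. The iterate converges to (-4, 2).

(-4, 2)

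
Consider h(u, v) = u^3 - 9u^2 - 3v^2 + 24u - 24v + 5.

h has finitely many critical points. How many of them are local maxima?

h separates as a function of u plus a function of v, so ∇h=0 decouples.
∂h/∂u = 3(u - 4)(u - 2) = 0 at u ∈ {2, 4}; ∂h/∂v = -6(v + 4) = 0 at v ∈ {-4}.
The Hessian is diagonal: diag(h_uu, h_vv). Second derivatives: h_uu(2)=-6, h_uu(4)=6; h_vv(-4)=-6.
Local maxima occur where both diagonal entries negative: (2, -4). Count: 1.

1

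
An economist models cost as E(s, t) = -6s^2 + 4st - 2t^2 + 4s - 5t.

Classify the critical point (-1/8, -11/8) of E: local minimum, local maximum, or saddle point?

local maximum

The Hessian of E is constant: H = [[-12, 4], [4, -4]].
det(H) = (-12)·(-4) − 4² = 32.
det(H) > 0 and tr(H) = -16 < 0, so H is negative definite and the point is a local maximum.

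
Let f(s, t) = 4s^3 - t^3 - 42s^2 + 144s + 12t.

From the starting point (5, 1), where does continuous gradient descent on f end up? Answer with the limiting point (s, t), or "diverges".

(4, -2)

f is separable, so gradient descent decouples: s follows -∂f/∂s, t follows -∂f/∂t.
∂f/∂s = 12(s - 4)(s - 3); at s=5 this is 24, so s decreases.
∂f/∂t = -3(t - 2)(t + 2); at t=1 this is 9, so t decreases.
s converges to its nearest critical value 4 (a local min of the s-part); t converges to -2. The iterate converges to (4, -2).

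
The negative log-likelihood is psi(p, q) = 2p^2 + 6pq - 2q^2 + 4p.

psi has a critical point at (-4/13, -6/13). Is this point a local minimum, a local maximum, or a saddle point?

The Hessian of psi is constant: H = [[4, 6], [6, -4]].
det(H) = 4·(-4) − 6² = -52.
Since det(H) < 0, H is indefinite and the critical point is a saddle point.

saddle point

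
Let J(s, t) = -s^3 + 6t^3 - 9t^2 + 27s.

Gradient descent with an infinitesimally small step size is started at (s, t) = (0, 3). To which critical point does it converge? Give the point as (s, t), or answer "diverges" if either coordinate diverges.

(-3, 1)

J is separable, so gradient descent decouples: s follows -∂J/∂s, t follows -∂J/∂t.
∂J/∂s = -3(s - 3)(s + 3); at s=0 this is 27, so s decreases.
∂J/∂t = 18t(t - 1); at t=3 this is 108, so t decreases.
s converges to its nearest critical value -3 (a local min of the s-part); t converges to 1. The iterate converges to (-3, 1).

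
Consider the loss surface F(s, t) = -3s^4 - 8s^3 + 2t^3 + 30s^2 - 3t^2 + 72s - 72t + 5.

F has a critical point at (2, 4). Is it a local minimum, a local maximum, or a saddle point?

The mixed partial ∂²F/∂s∂t is 0, so the Hessian at any point is diag(F_ss, F_tt) = diag(12(-3s^2 - 4s + 5), 6(2t - 1)).
At (2, 4): H = diag(-180, 42).
The eigenvalues have opposite signs, so H is indefinite: a saddle point.

saddle point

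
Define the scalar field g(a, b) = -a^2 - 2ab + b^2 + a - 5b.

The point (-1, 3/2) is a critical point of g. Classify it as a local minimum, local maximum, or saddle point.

saddle point

The Hessian of g is constant: H = [[-2, -2], [-2, 2]].
det(H) = (-2)·2 − (-2)² = -8.
Since det(H) < 0, H is indefinite and the critical point is a saddle point.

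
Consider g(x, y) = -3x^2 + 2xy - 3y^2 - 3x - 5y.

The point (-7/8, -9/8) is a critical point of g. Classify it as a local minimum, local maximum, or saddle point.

local maximum

The Hessian of g is constant: H = [[-6, 2], [2, -6]].
det(H) = (-6)·(-6) − 2² = 32.
det(H) > 0 and tr(H) = -12 < 0, so H is negative definite and the point is a local maximum.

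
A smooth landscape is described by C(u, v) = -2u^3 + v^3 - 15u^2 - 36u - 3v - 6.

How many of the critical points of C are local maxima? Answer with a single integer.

C separates as a function of u plus a function of v, so ∇C=0 decouples.
∂C/∂u = -6(u + 2)(u + 3) = 0 at u ∈ {-3, -2}; ∂C/∂v = 3(v - 1)(v + 1) = 0 at v ∈ {-1, 1}.
The Hessian is diagonal: diag(C_uu, C_vv). Second derivatives: C_uu(-3)=6, C_uu(-2)=-6; C_vv(-1)=-6, C_vv(1)=6.
Local maxima occur where both diagonal entries negative: (-2, -1). Count: 1.

1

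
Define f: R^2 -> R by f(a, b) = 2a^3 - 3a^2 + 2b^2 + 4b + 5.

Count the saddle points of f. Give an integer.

1

f separates as a function of a plus a function of b, so ∇f=0 decouples.
∂f/∂a = 6a(a - 1) = 0 at a ∈ {0, 1}; ∂f/∂b = 4(b + 1) = 0 at b ∈ {-1}.
The Hessian is diagonal: diag(f_aa, f_bb). Second derivatives: f_aa(0)=-6, f_aa(1)=6; f_bb(-1)=4.
Saddle points occur where the two diagonal entries have opposite signs: (0, -1). Count: 1.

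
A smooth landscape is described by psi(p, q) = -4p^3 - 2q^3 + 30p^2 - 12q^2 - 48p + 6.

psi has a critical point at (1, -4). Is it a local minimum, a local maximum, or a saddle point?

The mixed partial ∂²psi/∂p∂q is 0, so the Hessian at any point is diag(psi_pp, psi_qq) = diag(12(-2p + 5), -12(q + 2)).
At (1, -4): H = diag(36, 24).
Both eigenvalues are positive, so H is positive definite: a local minimum.

local minimum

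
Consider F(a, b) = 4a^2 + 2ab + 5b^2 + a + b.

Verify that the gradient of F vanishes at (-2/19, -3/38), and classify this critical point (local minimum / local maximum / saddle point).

∇F = (8a + 2b + 1, 2a + 10b + 1); substituting (-2/19, -3/38) gives ∇F = (0, 0), so (-2/19, -3/38) is indeed a critical point.
The Hessian of F is constant: H = [[8, 2], [2, 10]].
det(H) = 8·10 − 2² = 76.
det(H) > 0 and tr(H) = 18 > 0, so H is positive definite and the point is a local minimum.

local minimum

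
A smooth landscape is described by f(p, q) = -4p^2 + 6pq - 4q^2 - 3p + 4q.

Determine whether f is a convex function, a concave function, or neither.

f is quadratic, so its Hessian is the constant matrix H = [[-8, 6], [6, -8]].
det(H) = 28, tr(H) = -16.
det(H) > 0 and tr(H) < 0, so H is negative definite everywhere: concave.

concave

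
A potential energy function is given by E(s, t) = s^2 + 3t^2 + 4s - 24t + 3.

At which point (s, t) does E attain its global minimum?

E(s,t) separates as P(s) + Q(t) + 3, so its minimum is min P + min Q + 3.
P'(s) = 2s + 4 vanishes at s ∈ {-2}; Q'(t) = 6(t - 4) vanishes at t ∈ {4}.
Local minima of P (where P''>0): P(-2)=-4. Local minima of Q: Q(4)=-48.
So the global minimum of E is P(-2) + Q(4) + 3 = -4 − 48 + 3 = -49, attained at (-2, 4).

(-2, 4)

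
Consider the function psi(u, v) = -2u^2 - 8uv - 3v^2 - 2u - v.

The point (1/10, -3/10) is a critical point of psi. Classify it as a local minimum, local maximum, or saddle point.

saddle point

The Hessian of psi is constant: H = [[-4, -8], [-8, -6]].
det(H) = (-4)·(-6) − (-8)² = -40.
Since det(H) < 0, H is indefinite and the critical point is a saddle point.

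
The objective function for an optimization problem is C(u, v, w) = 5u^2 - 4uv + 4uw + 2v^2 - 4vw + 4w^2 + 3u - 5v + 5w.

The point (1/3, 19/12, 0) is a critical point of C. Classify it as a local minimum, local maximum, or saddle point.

The Hessian is constant: H = [[10, -4, 4], [-4, 4, -4], [4, -4, 8]].
Leading principal minors: Δ₁ = 10, Δ₂ = 24, Δ₃ = 96.
All leading minors are positive, so H is positive definite: a local minimum.

local minimum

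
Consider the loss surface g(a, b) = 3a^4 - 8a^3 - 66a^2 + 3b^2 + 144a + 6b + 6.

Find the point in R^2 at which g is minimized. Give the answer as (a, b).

g(a,b) separates as P(a) + Q(b) + 6, so its minimum is min P + min Q + 6.
P'(a) = 12(a - 4)(a - 1)(a + 3) vanishes at a ∈ {-3, 1, 4}; Q'(b) = 6b + 6 vanishes at b ∈ {-1}.
Local minima of P (where P''>0): P(-3)=-567, P(4)=-224. Local minima of Q: Q(-1)=-3.
So the global minimum of g is P(-3) + Q(-1) + 6 = -567 − 3 + 6 = -564, attained at (-3, -1).

(-3, -1)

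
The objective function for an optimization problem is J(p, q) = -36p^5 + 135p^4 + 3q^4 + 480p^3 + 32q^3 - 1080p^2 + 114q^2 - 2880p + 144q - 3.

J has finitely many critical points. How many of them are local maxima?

2

J separates as a function of p plus a function of q, so ∇J=0 decouples.
∂J/∂p = -180(p - 4)(p - 2)(p + 1)(p + 2) = 0 at p ∈ {-2, -1, 2, 4}; ∂J/∂q = 12(q + 1)(q + 3)(q + 4) = 0 at q ∈ {-4, -3, -1}.
The Hessian is diagonal: diag(J_pp, J_qq). Second derivatives: J_pp(-2)=4320, J_pp(-1)=-2700, J_pp(2)=4320, J_pp(4)=-10800; J_qq(-4)=36, J_qq(-3)=-24, J_qq(-1)=72.
Local maxima occur where both diagonal entries negative: (-1, -3), (4, -3). Count: 2.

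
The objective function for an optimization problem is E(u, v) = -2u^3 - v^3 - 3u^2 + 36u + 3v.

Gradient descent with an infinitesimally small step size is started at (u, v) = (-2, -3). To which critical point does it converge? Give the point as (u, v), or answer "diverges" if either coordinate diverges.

(-3, -1)

E is separable, so gradient descent decouples: u follows -∂E/∂u, v follows -∂E/∂v.
∂E/∂u = -6(u - 2)(u + 3); at u=-2 this is 24, so u decreases.
∂E/∂v = -3(v - 1)(v + 1); at v=-3 this is -24, so v increases.
u converges to its nearest critical value -3 (a local min of the u-part); v converges to -1. The iterate converges to (-3, -1).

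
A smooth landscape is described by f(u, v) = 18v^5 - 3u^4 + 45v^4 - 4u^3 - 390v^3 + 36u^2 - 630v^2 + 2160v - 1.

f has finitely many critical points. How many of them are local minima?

f separates as a function of u plus a function of v, so ∇f=0 decouples.
∂f/∂u = -12u(u - 2)(u + 3) = 0 at u ∈ {-3, 0, 2}; ∂f/∂v = 90(v - 3)(v - 1)(v + 2)(v + 4) = 0 at v ∈ {-4, -2, 1, 3}.
The Hessian is diagonal: diag(f_uu, f_vv). Second derivatives: f_uu(-3)=-180, f_uu(0)=72, f_uu(2)=-120; f_vv(-4)=-6300, f_vv(-2)=2700, f_vv(1)=-2700, f_vv(3)=6300.
Local minima occur where both diagonal entries positive: (0, -2), (0, 3). Count: 2.

2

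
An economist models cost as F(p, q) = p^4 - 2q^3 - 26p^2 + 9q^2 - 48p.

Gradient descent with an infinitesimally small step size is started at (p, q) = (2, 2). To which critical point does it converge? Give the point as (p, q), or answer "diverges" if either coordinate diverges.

(4, 0)

F is separable, so gradient descent decouples: p follows -∂F/∂p, q follows -∂F/∂q.
∂F/∂p = 4(p - 4)(p + 1)(p + 3); at p=2 this is -120, so p increases.
∂F/∂q = -6q(q - 3); at q=2 this is 12, so q decreases.
p converges to its nearest critical value 4 (a local min of the p-part); q converges to 0. The iterate converges to (4, 0).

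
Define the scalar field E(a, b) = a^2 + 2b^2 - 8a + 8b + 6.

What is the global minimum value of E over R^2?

-18

E(a,b) separates as P(a) + Q(b) + 6, so its minimum is min P + min Q + 6.
P'(a) = 2a - 8 vanishes at a ∈ {4}; Q'(b) = 4b + 8 vanishes at b ∈ {-2}.
Local minima of P (where P''>0): P(4)=-16. Local minima of Q: Q(-2)=-8.
So the global minimum of E is P(4) + Q(-2) + 6 = -16 − 8 + 6 = -18, attained at (4, -2).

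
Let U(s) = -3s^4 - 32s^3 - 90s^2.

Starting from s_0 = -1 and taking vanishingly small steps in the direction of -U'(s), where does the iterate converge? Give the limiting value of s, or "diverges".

U'(s) = -12s(s + 3)(s + 5), so U'(-1) = 96.
Gradient descent moves in the -U' direction, i.e. s is decreasing.
The nearest critical point in that direction is s = -3, where U'' = 72 > 0 (a local minimum). The iterate converges there.

-3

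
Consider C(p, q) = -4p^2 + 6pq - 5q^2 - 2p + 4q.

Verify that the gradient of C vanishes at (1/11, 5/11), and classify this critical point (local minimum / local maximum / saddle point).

∇C = (-8p + 6q - 2, 6p - 10q + 4); substituting (1/11, 5/11) gives ∇C = (0, 0), so (1/11, 5/11) is indeed a critical point.
The Hessian of C is constant: H = [[-8, 6], [6, -10]].
det(H) = (-8)·(-10) − 6² = 44.
det(H) > 0 and tr(H) = -18 < 0, so H is negative definite and the point is a local maximum.

local maximum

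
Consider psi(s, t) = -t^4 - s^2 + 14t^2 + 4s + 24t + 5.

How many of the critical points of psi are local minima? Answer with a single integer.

psi separates as a function of s plus a function of t, so ∇psi=0 decouples.
∂psi/∂s = -2(s - 2) = 0 at s ∈ {2}; ∂psi/∂t = -4(t - 3)(t + 1)(t + 2) = 0 at t ∈ {-2, -1, 3}.
The Hessian is diagonal: diag(psi_ss, psi_tt). Second derivatives: psi_ss(2)=-2; psi_tt(-2)=-20, psi_tt(-1)=16, psi_tt(3)=-80.
Local minima occur where both diagonal entries positive: none. Count: 0.

0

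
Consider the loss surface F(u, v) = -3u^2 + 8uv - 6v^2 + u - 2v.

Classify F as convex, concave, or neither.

concave

F is quadratic, so its Hessian is the constant matrix H = [[-6, 8], [8, -12]].
det(H) = 8, tr(H) = -18.
det(H) > 0 and tr(H) < 0, so H is negative definite everywhere: concave.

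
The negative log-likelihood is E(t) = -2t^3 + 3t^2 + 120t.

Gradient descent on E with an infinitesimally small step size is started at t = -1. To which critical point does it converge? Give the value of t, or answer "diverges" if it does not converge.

E'(t) = -6(t - 5)(t + 4), so E'(-1) = 108.
Gradient descent moves in the -E' direction, i.e. t is decreasing.
The nearest critical point in that direction is t = -4, where E'' = 54 > 0 (a local minimum). The iterate converges there.

-4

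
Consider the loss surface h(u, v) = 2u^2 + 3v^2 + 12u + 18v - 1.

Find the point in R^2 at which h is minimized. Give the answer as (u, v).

(-3, -3)

h(u,v) separates as P(u) + Q(v) − 1, so its minimum is min P + min Q − 1.
P'(u) = 4u + 12 vanishes at u ∈ {-3}; Q'(v) = 6v + 18 vanishes at v ∈ {-3}.
Local minima of P (where P''>0): P(-3)=-18. Local minima of Q: Q(-3)=-27.
So the global minimum of h is P(-3) + Q(-3) − 1 = -18 − 27 − 1 = -46, attained at (-3, -3).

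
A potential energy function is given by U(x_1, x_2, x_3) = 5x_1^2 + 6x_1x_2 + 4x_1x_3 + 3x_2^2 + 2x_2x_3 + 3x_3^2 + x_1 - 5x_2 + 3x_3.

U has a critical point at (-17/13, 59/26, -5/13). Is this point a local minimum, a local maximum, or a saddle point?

The Hessian is constant: H = [[10, 6, 4], [6, 6, 2], [4, 2, 6]].
Leading principal minors: Δ₁ = 10, Δ₂ = 24, Δ₃ = 104.
All leading minors are positive, so H is positive definite: a local minimum.

local minimum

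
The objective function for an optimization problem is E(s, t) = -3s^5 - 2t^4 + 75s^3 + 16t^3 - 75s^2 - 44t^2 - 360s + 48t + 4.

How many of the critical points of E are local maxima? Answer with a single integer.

E separates as a function of s plus a function of t, so ∇E=0 decouples.
∂E/∂s = -15(s - 3)(s - 2)(s + 1)(s + 4) = 0 at s ∈ {-4, -1, 2, 3}; ∂E/∂t = -8(t - 3)(t - 2)(t - 1) = 0 at t ∈ {1, 2, 3}.
The Hessian is diagonal: diag(E_ss, E_tt). Second derivatives: E_ss(-4)=1890, E_ss(-1)=-540, E_ss(2)=270, E_ss(3)=-420; E_tt(1)=-16, E_tt(2)=8, E_tt(3)=-16.
Local maxima occur where both diagonal entries negative: (-1, 1), (-1, 3), (3, 1), (3, 3). Count: 4.

4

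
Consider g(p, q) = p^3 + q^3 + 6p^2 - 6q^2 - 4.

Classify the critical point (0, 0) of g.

The mixed partial ∂²g/∂p∂q is 0, so the Hessian at any point is diag(g_pp, g_qq) = diag(6(p + 2), 6(q - 2)).
At (0, 0): H = diag(12, -12).
The eigenvalues have opposite signs, so H is indefinite: a saddle point.

saddle point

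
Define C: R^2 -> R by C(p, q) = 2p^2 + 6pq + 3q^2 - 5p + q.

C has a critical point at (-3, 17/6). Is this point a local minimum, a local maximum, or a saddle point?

The Hessian of C is constant: H = [[4, 6], [6, 6]].
det(H) = 4·6 − 6² = -12.
Since det(H) < 0, H is indefinite and the critical point is a saddle point.

saddle point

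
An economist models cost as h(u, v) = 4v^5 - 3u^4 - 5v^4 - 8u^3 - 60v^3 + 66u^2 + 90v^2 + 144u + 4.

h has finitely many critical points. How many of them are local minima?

h separates as a function of u plus a function of v, so ∇h=0 decouples.
∂h/∂u = -12(u - 3)(u + 1)(u + 4) = 0 at u ∈ {-4, -1, 3}; ∂h/∂v = 20v(v - 3)(v - 1)(v + 3) = 0 at v ∈ {-3, 0, 1, 3}.
The Hessian is diagonal: diag(h_uu, h_vv). Second derivatives: h_uu(-4)=-252, h_uu(-1)=144, h_uu(3)=-336; h_vv(-3)=-1440, h_vv(0)=180, h_vv(1)=-160, h_vv(3)=720.
Local minima occur where both diagonal entries positive: (-1, 0), (-1, 3). Count: 2.

2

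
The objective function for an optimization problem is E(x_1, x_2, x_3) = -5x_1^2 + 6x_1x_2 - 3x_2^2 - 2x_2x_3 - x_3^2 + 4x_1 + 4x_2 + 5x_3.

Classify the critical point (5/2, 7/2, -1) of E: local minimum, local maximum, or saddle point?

The Hessian is constant: H = [[-10, 6, 0], [6, -6, -2], [0, -2, -2]].
Leading principal minors: Δ₁ = -10, Δ₂ = 24, Δ₃ = -8.
The minors alternate sign starting negative (−, +, −), so H is negative definite: a local maximum.

local maximum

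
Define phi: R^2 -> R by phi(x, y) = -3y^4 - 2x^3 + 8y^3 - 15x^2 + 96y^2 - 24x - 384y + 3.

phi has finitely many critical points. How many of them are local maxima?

phi separates as a function of x plus a function of y, so ∇phi=0 decouples.
∂phi/∂x = -6(x + 1)(x + 4) = 0 at x ∈ {-4, -1}; ∂phi/∂y = -12(y - 4)(y - 2)(y + 4) = 0 at y ∈ {-4, 2, 4}.
The Hessian is diagonal: diag(phi_xx, phi_yy). Second derivatives: phi_xx(-4)=18, phi_xx(-1)=-18; phi_yy(-4)=-576, phi_yy(2)=144, phi_yy(4)=-192.
Local maxima occur where both diagonal entries negative: (-1, -4), (-1, 4). Count: 2.

2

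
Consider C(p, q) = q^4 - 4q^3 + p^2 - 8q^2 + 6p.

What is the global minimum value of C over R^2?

C(p,q) separates as A(p) + B(q), so its minimum is min A + min B.
A'(p) = 2p + 6 vanishes at p ∈ {-3}; B'(q) = 4q(q - 4)(q + 1) vanishes at q ∈ {-1, 0, 4}.
Local minima of A (where A''>0): A(-3)=-9. Local minima of B: B(-1)=-3, B(4)=-128.
So the global minimum of C is A(-3) + B(4) = -9 − 128 = -137, attained at (-3, 4).

-137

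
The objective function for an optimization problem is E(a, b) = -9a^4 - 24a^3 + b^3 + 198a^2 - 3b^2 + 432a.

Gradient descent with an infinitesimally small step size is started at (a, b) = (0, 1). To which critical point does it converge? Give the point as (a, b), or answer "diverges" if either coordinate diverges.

E is separable, so gradient descent decouples: a follows -∂E/∂a, b follows -∂E/∂b.
∂E/∂a = -36(a - 3)(a + 1)(a + 4); at a=0 this is 432, so a decreases.
∂E/∂b = 3b(b - 2); at b=1 this is -3, so b increases.
a converges to its nearest critical value -1 (a local min of the a-part); b converges to 2. The iterate converges to (-1, 2).

(-1, 2)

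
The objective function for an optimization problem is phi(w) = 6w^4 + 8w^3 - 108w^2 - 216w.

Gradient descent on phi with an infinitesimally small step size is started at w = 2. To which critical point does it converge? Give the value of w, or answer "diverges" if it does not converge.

3

phi'(w) = 24(w - 3)(w + 1)(w + 3), so phi'(2) = -360.
Gradient descent moves in the -phi' direction, i.e. w is increasing.
The nearest critical point in that direction is w = 3, where phi'' = 576 > 0 (a local minimum). The iterate converges there.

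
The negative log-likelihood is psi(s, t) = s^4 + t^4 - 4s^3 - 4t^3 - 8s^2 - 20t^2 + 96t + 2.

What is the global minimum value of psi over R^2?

psi(s,t) separates as P(s) + Q(t) + 2, so its minimum is min P + min Q + 2.
P'(s) = 4s(s - 4)(s + 1) vanishes at s ∈ {-1, 0, 4}; Q'(t) = 4(t - 4)(t - 2)(t + 3) vanishes at t ∈ {-3, 2, 4}.
Local minima of P (where P''>0): P(-1)=-3, P(4)=-128. Local minima of Q: Q(-3)=-279, Q(4)=64.
So the global minimum of psi is P(4) + Q(-3) + 2 = -128 − 279 + 2 = -405, attained at (4, -3).

-405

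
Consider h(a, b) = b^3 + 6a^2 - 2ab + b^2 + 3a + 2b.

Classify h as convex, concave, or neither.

The term b^3 is cubic, so the Hessian is not constant.
∂²h/∂b² = 6b + 2, which takes both signs as b varies (negative for sufficiently negative b). A diagonal entry of the Hessian changing sign means the Hessian is neither positive- nor negative-semidefinite on all of R^2.

neither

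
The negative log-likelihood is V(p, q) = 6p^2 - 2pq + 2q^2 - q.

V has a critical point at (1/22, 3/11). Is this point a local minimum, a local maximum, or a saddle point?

local minimum

The Hessian of V is constant: H = [[12, -2], [-2, 4]].
det(H) = 12·4 − (-2)² = 44.
det(H) > 0 and tr(H) = 16 > 0, so H is positive definite and the point is a local minimum.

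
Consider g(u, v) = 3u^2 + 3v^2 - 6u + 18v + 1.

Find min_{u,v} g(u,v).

-29

g(u,v) separates as P(u) + Q(v) + 1, so its minimum is min P + min Q + 1.
P'(u) = 6u - 6 vanishes at u ∈ {1}; Q'(v) = 6v + 18 vanishes at v ∈ {-3}.
Local minima of P (where P''>0): P(1)=-3. Local minima of Q: Q(-3)=-27.
So the global minimum of g is P(1) + Q(-3) + 1 = -3 − 27 + 1 = -29, attained at (1, -3).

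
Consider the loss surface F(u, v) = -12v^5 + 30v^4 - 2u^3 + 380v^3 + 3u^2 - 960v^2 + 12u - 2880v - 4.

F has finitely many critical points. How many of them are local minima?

F separates as a function of u plus a function of v, so ∇F=0 decouples.
∂F/∂u = -6(u - 2)(u + 1) = 0 at u ∈ {-1, 2}; ∂F/∂v = -60(v - 4)(v - 3)(v + 1)(v + 4) = 0 at v ∈ {-4, -1, 3, 4}.
The Hessian is diagonal: diag(F_uu, F_vv). Second derivatives: F_uu(-1)=18, F_uu(2)=-18; F_vv(-4)=10080, F_vv(-1)=-3600, F_vv(3)=1680, F_vv(4)=-2400.
Local minima occur where both diagonal entries positive: (-1, -4), (-1, 3). Count: 2.

2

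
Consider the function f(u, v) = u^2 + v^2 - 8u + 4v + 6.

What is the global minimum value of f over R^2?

f(u,v) separates as P(u) + Q(v) + 6, so its minimum is min P + min Q + 6.
P'(u) = 2u - 8 vanishes at u ∈ {4}; Q'(v) = 2v + 4 vanishes at v ∈ {-2}.
Local minima of P (where P''>0): P(4)=-16. Local minima of Q: Q(-2)=-4.
So the global minimum of f is P(4) + Q(-2) + 6 = -16 − 4 + 6 = -14, attained at (4, -2).

-14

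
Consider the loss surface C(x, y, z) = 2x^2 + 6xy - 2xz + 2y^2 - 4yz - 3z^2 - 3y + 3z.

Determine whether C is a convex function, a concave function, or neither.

C is quadratic, so its Hessian is the constant matrix H = [[4, 6, -2], [6, 4, -4], [-2, -4, -6]].
Leading principal minors: 4, -20, 136.
Neither pattern holds ⇒ H is indefinite ⇒ neither convex nor concave.

neither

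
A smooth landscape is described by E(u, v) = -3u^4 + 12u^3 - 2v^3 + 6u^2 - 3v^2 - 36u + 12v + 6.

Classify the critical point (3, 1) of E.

The mixed partial ∂²E/∂u∂v is 0, so the Hessian at any point is diag(E_uu, E_vv) = diag(12(-3u^2 + 6u + 1), -6(2v + 1)).
At (3, 1): H = diag(-96, -18).
Both eigenvalues are negative, so H is negative definite: a local maximum.

local maximum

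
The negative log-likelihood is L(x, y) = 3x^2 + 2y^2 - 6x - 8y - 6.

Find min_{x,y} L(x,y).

-17

L(x,y) separates as P(x) + Q(y) − 6, so its minimum is min P + min Q − 6.
P'(x) = 6x - 6 vanishes at x ∈ {1}; Q'(y) = 4y - 8 vanishes at y ∈ {2}.
Local minima of P (where P''>0): P(1)=-3. Local minima of Q: Q(2)=-8.
So the global minimum of L is P(1) + Q(2) − 6 = -3 − 8 − 6 = -17, attained at (1, 2).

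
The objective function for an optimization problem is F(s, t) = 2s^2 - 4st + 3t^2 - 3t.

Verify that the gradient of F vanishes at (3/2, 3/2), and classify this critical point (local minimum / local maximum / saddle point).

∇F = (4s - 4t, -4s + 6t - 3); substituting (3/2, 3/2) gives ∇F = (0, 0), so (3/2, 3/2) is indeed a critical point.
The Hessian of F is constant: H = [[4, -4], [-4, 6]].
det(H) = 4·6 − (-4)² = 8.
det(H) > 0 and tr(H) = 10 > 0, so H is positive definite and the point is a local minimum.

local minimum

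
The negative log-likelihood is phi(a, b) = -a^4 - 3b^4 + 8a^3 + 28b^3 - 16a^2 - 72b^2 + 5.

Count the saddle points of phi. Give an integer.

phi separates as a function of a plus a function of b, so ∇phi=0 decouples.
∂phi/∂a = -4a(a - 4)(a - 2) = 0 at a ∈ {0, 2, 4}; ∂phi/∂b = -12b(b - 4)(b - 3) = 0 at b ∈ {0, 3, 4}.
The Hessian is diagonal: diag(phi_aa, phi_bb). Second derivatives: phi_aa(0)=-32, phi_aa(2)=16, phi_aa(4)=-32; phi_bb(0)=-144, phi_bb(3)=36, phi_bb(4)=-48.
Saddle points occur where the two diagonal entries have opposite signs: (0, 3), (2, 0), (2, 4), (4, 3). Count: 4.

4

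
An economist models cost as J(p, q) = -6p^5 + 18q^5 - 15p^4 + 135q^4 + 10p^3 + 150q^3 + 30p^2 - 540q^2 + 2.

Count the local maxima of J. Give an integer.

J separates as a function of p plus a function of q, so ∇J=0 decouples.
∂J/∂p = -30p(p - 1)(p + 1)(p + 2) = 0 at p ∈ {-2, -1, 0, 1}; ∂J/∂q = 90q(q - 1)(q + 3)(q + 4) = 0 at q ∈ {-4, -3, 0, 1}.
The Hessian is diagonal: diag(J_pp, J_qq). Second derivatives: J_pp(-2)=180, J_pp(-1)=-60, J_pp(0)=60, J_pp(1)=-180; J_qq(-4)=-1800, J_qq(-3)=1080, J_qq(0)=-1080, J_qq(1)=1800.
Local maxima occur where both diagonal entries negative: (-1, -4), (-1, 0), (1, -4), (1, 0). Count: 4.

4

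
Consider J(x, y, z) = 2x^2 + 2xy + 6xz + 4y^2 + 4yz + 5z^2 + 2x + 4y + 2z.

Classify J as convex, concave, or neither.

J is quadratic, so its Hessian is the constant matrix H = [[4, 2, 6], [2, 8, 4], [6, 4, 10]].
Leading principal minors: 4, 28, 24.
All positive ⇒ H ≻ 0 ⇒ convex.

convex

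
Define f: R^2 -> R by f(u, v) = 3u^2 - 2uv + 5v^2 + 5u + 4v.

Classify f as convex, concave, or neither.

convex

f is quadratic, so its Hessian is the constant matrix H = [[6, -2], [-2, 10]].
det(H) = 56, tr(H) = 16.
det(H) > 0 and tr(H) > 0, so H is positive definite everywhere: convex.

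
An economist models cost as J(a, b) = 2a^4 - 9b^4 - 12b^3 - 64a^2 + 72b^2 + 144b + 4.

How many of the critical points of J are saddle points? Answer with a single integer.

J separates as a function of a plus a function of b, so ∇J=0 decouples.
∂J/∂a = 8a(a - 4)(a + 4) = 0 at a ∈ {-4, 0, 4}; ∂J/∂b = -36(b - 2)(b + 1)(b + 2) = 0 at b ∈ {-2, -1, 2}.
The Hessian is diagonal: diag(J_aa, J_bb). Second derivatives: J_aa(-4)=256, J_aa(0)=-128, J_aa(4)=256; J_bb(-2)=-144, J_bb(-1)=108, J_bb(2)=-432.
Saddle points occur where the two diagonal entries have opposite signs: (-4, -2), (-4, 2), (0, -1), (4, -2), (4, 2). Count: 5.

5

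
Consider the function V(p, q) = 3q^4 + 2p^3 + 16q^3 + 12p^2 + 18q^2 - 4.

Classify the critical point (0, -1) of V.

The mixed partial ∂²V/∂p∂q is 0, so the Hessian at any point is diag(V_pp, V_qq) = diag(12(p + 2), 12(3q^2 + 8q + 3)).
At (0, -1): H = diag(24, -24).
The eigenvalues have opposite signs, so H is indefinite: a saddle point.

saddle point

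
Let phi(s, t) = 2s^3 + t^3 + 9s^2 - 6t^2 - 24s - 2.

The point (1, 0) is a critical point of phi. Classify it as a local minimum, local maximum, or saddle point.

saddle point

The mixed partial ∂²phi/∂s∂t is 0, so the Hessian at any point is diag(phi_ss, phi_tt) = diag(6(2s + 3), 6(t - 2)).
At (1, 0): H = diag(30, -12).
The eigenvalues have opposite signs, so H is indefinite: a saddle point.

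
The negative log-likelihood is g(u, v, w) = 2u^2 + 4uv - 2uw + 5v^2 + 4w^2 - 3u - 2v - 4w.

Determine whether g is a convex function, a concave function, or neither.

convex

g is quadratic, so its Hessian is the constant matrix H = [[4, 4, -2], [4, 10, 0], [-2, 0, 8]].
Leading principal minors: 4, 24, 152.
All positive ⇒ H ≻ 0 ⇒ convex.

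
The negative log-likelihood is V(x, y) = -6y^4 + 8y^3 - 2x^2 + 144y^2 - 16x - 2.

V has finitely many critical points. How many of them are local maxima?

2

V separates as a function of x plus a function of y, so ∇V=0 decouples.
∂V/∂x = -4(x + 4) = 0 at x ∈ {-4}; ∂V/∂y = -24y(y - 4)(y + 3) = 0 at y ∈ {-3, 0, 4}.
The Hessian is diagonal: diag(V_xx, V_yy). Second derivatives: V_xx(-4)=-4; V_yy(-3)=-504, V_yy(0)=288, V_yy(4)=-672.
Local maxima occur where both diagonal entries negative: (-4, -3), (-4, 4). Count: 2.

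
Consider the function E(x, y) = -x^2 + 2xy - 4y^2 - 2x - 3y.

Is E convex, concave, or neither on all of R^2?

concave

E is quadratic, so its Hessian is the constant matrix H = [[-2, 2], [2, -8]].
det(H) = 12, tr(H) = -10.
det(H) > 0 and tr(H) < 0, so H is negative definite everywhere: concave.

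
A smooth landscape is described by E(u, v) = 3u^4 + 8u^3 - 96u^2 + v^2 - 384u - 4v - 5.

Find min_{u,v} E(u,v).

-1801

E(u,v) separates as P(u) + Q(v) − 5, so its minimum is min P + min Q − 5.
P'(u) = 12(u - 4)(u + 2)(u + 4) vanishes at u ∈ {-4, -2, 4}; Q'(v) = 2v - 4 vanishes at v ∈ {2}.
Local minima of P (where P''>0): P(-4)=256, P(4)=-1792. Local minima of Q: Q(2)=-4.
So the global minimum of E is P(4) + Q(2) − 5 = -1792 − 4 − 5 = -1801, attained at (4, 2).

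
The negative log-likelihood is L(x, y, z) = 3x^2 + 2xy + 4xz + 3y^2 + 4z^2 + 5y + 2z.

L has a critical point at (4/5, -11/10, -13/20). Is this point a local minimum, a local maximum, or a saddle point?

The Hessian is constant: H = [[6, 2, 4], [2, 6, 0], [4, 0, 8]].
Leading principal minors: Δ₁ = 6, Δ₂ = 32, Δ₃ = 160.
All leading minors are positive, so H is positive definite: a local minimum.

local minimum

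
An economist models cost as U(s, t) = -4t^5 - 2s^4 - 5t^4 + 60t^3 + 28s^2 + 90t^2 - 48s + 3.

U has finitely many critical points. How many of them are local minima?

U separates as a function of s plus a function of t, so ∇U=0 decouples.
∂U/∂s = -8(s - 2)(s - 1)(s + 3) = 0 at s ∈ {-3, 1, 2}; ∂U/∂t = -20t(t - 3)(t + 1)(t + 3) = 0 at t ∈ {-3, -1, 0, 3}.
The Hessian is diagonal: diag(U_ss, U_tt). Second derivatives: U_ss(-3)=-160, U_ss(1)=32, U_ss(2)=-40; U_tt(-3)=720, U_tt(-1)=-160, U_tt(0)=180, U_tt(3)=-1440.
Local minima occur where both diagonal entries positive: (1, -3), (1, 0). Count: 2.

2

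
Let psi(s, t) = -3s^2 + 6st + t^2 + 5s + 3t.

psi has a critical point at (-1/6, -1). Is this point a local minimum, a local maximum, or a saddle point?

saddle point

The Hessian of psi is constant: H = [[-6, 6], [6, 2]].
det(H) = (-6)·2 − 6² = -48.
Since det(H) < 0, H is indefinite and the critical point is a saddle point.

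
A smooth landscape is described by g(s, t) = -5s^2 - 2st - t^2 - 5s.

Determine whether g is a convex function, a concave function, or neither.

concave

g is quadratic, so its Hessian is the constant matrix H = [[-10, -2], [-2, -2]].
det(H) = 16, tr(H) = -12.
det(H) > 0 and tr(H) < 0, so H is negative definite everywhere: concave.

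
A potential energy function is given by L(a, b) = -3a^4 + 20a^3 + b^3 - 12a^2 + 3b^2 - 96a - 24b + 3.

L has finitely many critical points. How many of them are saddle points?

L separates as a function of a plus a function of b, so ∇L=0 decouples.
∂L/∂a = -12(a - 4)(a - 2)(a + 1) = 0 at a ∈ {-1, 2, 4}; ∂L/∂b = 3(b - 2)(b + 4) = 0 at b ∈ {-4, 2}.
The Hessian is diagonal: diag(L_aa, L_bb). Second derivatives: L_aa(-1)=-180, L_aa(2)=72, L_aa(4)=-120; L_bb(-4)=-18, L_bb(2)=18.
Saddle points occur where the two diagonal entries have opposite signs: (-1, 2), (2, -4), (4, 2). Count: 3.

3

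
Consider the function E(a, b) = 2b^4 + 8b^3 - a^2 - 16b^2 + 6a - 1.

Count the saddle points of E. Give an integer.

2

E separates as a function of a plus a function of b, so ∇E=0 decouples.
∂E/∂a = -2(a - 3) = 0 at a ∈ {3}; ∂E/∂b = 8b(b - 1)(b + 4) = 0 at b ∈ {-4, 0, 1}.
The Hessian is diagonal: diag(E_aa, E_bb). Second derivatives: E_aa(3)=-2; E_bb(-4)=160, E_bb(0)=-32, E_bb(1)=40.
Saddle points occur where the two diagonal entries have opposite signs: (3, -4), (3, 1). Count: 2.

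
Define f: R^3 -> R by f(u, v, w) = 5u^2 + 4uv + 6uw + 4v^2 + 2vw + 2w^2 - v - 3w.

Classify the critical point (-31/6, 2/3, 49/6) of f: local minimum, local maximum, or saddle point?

The Hessian is constant: H = [[10, 4, 6], [4, 8, 2], [6, 2, 4]].
Leading principal minors: Δ₁ = 10, Δ₂ = 64, Δ₃ = 24.
All leading minors are positive, so H is positive definite: a local minimum.

local minimum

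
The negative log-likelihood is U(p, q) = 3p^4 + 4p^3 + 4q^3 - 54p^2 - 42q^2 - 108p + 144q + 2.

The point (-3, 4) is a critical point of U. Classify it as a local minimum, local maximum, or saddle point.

The mixed partial ∂²U/∂p∂q is 0, so the Hessian at any point is diag(U_pp, U_qq) = diag(12(3p^2 + 2p - 9), 12(2q - 7)).
At (-3, 4): H = diag(144, 12).
Both eigenvalues are positive, so H is positive definite: a local minimum.

local minimum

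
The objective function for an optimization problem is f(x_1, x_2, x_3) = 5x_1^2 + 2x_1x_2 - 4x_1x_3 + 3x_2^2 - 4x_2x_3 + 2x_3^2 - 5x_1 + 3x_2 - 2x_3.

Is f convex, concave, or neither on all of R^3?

convex

f is quadratic, so its Hessian is the constant matrix H = [[10, 2, -4], [2, 6, -4], [-4, -4, 4]].
Leading principal minors: 10, 56, 32.
All positive ⇒ H ≻ 0 ⇒ convex.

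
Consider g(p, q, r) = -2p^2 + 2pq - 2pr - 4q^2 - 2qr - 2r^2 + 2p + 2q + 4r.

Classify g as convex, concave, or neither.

g is quadratic, so its Hessian is the constant matrix H = [[-4, 2, -2], [2, -8, -2], [-2, -2, -4]].
Leading principal minors: -4, 28, -48.
Signs alternate −, +, − ⇒ H ≺ 0 ⇒ concave.

concave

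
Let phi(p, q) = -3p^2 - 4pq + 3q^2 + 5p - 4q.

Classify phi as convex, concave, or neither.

phi is quadratic, so its Hessian is the constant matrix H = [[-6, -4], [-4, 6]].
det(H) = -52, tr(H) = 0.
det(H) < 0, so H is indefinite: neither convex nor concave.

neither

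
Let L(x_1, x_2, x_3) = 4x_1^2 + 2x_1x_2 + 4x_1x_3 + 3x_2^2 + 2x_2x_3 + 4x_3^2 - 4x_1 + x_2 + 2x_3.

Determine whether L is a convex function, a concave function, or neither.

L is quadratic, so its Hessian is the constant matrix H = [[8, 2, 4], [2, 6, 2], [4, 2, 8]].
Leading principal minors: 8, 44, 256.
All positive ⇒ H ≻ 0 ⇒ convex.

convex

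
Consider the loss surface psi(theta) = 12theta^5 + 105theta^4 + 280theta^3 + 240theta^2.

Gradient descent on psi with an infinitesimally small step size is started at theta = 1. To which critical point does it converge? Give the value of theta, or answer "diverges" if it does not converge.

psi'(theta) = 60theta(theta + 1)(theta + 2)(theta + 4), so psi'(1) = 1800.
Gradient descent moves in the -psi' direction, i.e. theta is decreasing.
The nearest critical point in that direction is theta = 0, where psi'' = 480 > 0 (a local minimum). The iterate converges there.

0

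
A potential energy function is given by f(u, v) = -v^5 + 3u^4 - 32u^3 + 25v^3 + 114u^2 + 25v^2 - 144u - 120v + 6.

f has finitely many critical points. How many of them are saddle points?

f separates as a function of u plus a function of v, so ∇f=0 decouples.
∂f/∂u = 12(u - 4)(u - 3)(u - 1) = 0 at u ∈ {1, 3, 4}; ∂f/∂v = -5(v - 4)(v - 1)(v + 2)(v + 3) = 0 at v ∈ {-3, -2, 1, 4}.
The Hessian is diagonal: diag(f_uu, f_vv). Second derivatives: f_uu(1)=72, f_uu(3)=-24, f_uu(4)=36; f_vv(-3)=140, f_vv(-2)=-90, f_vv(1)=180, f_vv(4)=-630.
Saddle points occur where the two diagonal entries have opposite signs: (1, -2), (1, 4), (3, -3), (3, 1), (4, -2), (4, 4). Count: 6.

6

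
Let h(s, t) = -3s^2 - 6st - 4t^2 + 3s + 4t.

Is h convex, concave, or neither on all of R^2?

concave

h is quadratic, so its Hessian is the constant matrix H = [[-6, -6], [-6, -8]].
det(H) = 12, tr(H) = -14.
det(H) > 0 and tr(H) < 0, so H is negative definite everywhere: concave.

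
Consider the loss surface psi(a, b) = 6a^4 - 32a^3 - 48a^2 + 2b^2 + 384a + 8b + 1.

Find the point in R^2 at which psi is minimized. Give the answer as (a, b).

(-2, -2)

psi(a,b) separates as P(a) + Q(b) + 1, so its minimum is min P + min Q + 1.
P'(a) = 24(a - 4)(a - 2)(a + 2) vanishes at a ∈ {-2, 2, 4}; Q'(b) = 4b + 8 vanishes at b ∈ {-2}.
Local minima of P (where P''>0): P(-2)=-608, P(4)=256. Local minima of Q: Q(-2)=-8.
So the global minimum of psi is P(-2) + Q(-2) + 1 = -608 − 8 + 1 = -615, attained at (-2, -2).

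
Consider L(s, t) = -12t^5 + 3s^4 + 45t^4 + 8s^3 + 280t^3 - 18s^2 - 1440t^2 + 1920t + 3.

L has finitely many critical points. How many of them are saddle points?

L separates as a function of s plus a function of t, so ∇L=0 decouples.
∂L/∂s = 12s(s - 1)(s + 3) = 0 at s ∈ {-3, 0, 1}; ∂L/∂t = -60(t - 4)(t - 2)(t - 1)(t + 4) = 0 at t ∈ {-4, 1, 2, 4}.
The Hessian is diagonal: diag(L_ss, L_tt). Second derivatives: L_ss(-3)=144, L_ss(0)=-36, L_ss(1)=48; L_tt(-4)=14400, L_tt(1)=-900, L_tt(2)=720, L_tt(4)=-2880.
Saddle points occur where the two diagonal entries have opposite signs: (-3, 1), (-3, 4), (0, -4), (0, 2), (1, 1), (1, 4). Count: 6.

6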